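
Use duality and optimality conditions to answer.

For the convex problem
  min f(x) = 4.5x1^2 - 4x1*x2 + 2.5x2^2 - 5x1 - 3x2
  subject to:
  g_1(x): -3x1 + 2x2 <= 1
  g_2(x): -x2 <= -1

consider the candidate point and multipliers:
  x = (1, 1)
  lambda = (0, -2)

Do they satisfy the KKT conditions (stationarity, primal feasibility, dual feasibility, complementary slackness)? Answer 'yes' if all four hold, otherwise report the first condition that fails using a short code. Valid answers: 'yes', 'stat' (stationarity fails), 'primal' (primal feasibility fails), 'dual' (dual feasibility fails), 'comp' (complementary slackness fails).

Gradient of f: grad f(x) = Q x + c = (0, -2)
Constraint values g_i(x) = a_i^T x - b_i:
  g_1((1, 1)) = -2
  g_2((1, 1)) = 0
Stationarity residual: grad f(x) + sum_i lambda_i a_i = (0, 0)
  -> stationarity OK
Primal feasibility (all g_i <= 0): OK
Dual feasibility (all lambda_i >= 0): FAILS
Complementary slackness (lambda_i * g_i(x) = 0 for all i): OK

Verdict: the first failing condition is dual_feasibility -> dual.

dual


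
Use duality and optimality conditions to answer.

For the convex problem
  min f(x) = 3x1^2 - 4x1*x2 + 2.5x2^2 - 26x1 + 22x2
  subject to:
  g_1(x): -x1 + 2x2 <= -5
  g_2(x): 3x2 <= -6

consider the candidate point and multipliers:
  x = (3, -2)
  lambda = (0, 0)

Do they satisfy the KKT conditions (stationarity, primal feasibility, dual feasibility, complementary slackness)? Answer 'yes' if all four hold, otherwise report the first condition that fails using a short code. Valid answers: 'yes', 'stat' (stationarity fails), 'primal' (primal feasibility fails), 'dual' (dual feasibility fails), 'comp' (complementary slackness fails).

Gradient of f: grad f(x) = Q x + c = (0, 0)
Constraint values g_i(x) = a_i^T x - b_i:
  g_1((3, -2)) = -2
  g_2((3, -2)) = 0
Stationarity residual: grad f(x) + sum_i lambda_i a_i = (0, 0)
  -> stationarity OK
Primal feasibility (all g_i <= 0): OK
Dual feasibility (all lambda_i >= 0): OK
Complementary slackness (lambda_i * g_i(x) = 0 for all i): OK

Verdict: yes, KKT holds.

yes


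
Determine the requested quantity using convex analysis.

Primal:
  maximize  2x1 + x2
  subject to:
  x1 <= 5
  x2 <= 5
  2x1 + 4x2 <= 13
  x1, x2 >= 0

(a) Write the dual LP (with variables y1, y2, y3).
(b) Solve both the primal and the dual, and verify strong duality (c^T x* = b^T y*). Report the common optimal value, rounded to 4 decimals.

The standard primal-dual pair for 'max c^T x s.t. A x <= b, x >= 0' is:
  Dual:  min b^T y  s.t.  A^T y >= c,  y >= 0.

So the dual LP is:
  minimize  5y1 + 5y2 + 13y3
  subject to:
    y1 + 2y3 >= 2
    y2 + 4y3 >= 1
    y1, y2, y3 >= 0

Solving the primal: x* = (5, 0.75).
  primal value c^T x* = 10.75.
Solving the dual: y* = (1.5, 0, 0.25).
  dual value b^T y* = 10.75.
Strong duality: c^T x* = b^T y*. Confirmed.

10.75


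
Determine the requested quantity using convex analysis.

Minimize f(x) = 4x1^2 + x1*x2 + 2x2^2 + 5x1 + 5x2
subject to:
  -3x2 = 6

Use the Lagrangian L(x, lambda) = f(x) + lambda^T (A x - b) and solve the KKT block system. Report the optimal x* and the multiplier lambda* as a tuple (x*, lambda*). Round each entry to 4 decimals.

Form the Lagrangian:
  L(x, lambda) = (1/2) x^T Q x + c^T x + lambda^T (A x - b)
Stationarity (grad_x L = 0): Q x + c + A^T lambda = 0.
Primal feasibility: A x = b.

This gives the KKT block system:
  [ Q   A^T ] [ x     ]   [-c ]
  [ A    0  ] [ lambda ] = [ b ]

Solving the linear system:
  x*      = (-0.375, -2)
  lambda* = (-1.125)
  f(x*)   = -2.5625

x* = (-0.375, -2), lambda* = (-1.125)


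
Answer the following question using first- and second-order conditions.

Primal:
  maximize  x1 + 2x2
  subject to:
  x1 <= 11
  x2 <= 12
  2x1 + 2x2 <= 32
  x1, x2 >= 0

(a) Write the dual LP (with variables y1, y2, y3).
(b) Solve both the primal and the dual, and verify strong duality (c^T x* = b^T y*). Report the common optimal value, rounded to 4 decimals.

The standard primal-dual pair for 'max c^T x s.t. A x <= b, x >= 0' is:
  Dual:  min b^T y  s.t.  A^T y >= c,  y >= 0.

So the dual LP is:
  minimize  11y1 + 12y2 + 32y3
  subject to:
    y1 + 2y3 >= 1
    y2 + 2y3 >= 2
    y1, y2, y3 >= 0

Solving the primal: x* = (4, 12).
  primal value c^T x* = 28.
Solving the dual: y* = (0, 1, 0.5).
  dual value b^T y* = 28.
Strong duality: c^T x* = b^T y*. Confirmed.

28


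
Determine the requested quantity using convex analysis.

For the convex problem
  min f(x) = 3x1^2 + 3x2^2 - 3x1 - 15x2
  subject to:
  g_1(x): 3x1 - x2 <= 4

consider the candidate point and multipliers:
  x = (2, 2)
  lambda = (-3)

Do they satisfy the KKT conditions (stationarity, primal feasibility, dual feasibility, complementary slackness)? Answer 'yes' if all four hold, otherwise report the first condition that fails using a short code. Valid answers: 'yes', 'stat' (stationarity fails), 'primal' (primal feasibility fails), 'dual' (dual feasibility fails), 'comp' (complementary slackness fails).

Gradient of f: grad f(x) = Q x + c = (9, -3)
Constraint values g_i(x) = a_i^T x - b_i:
  g_1((2, 2)) = 0
Stationarity residual: grad f(x) + sum_i lambda_i a_i = (0, 0)
  -> stationarity OK
Primal feasibility (all g_i <= 0): OK
Dual feasibility (all lambda_i >= 0): FAILS
Complementary slackness (lambda_i * g_i(x) = 0 for all i): OK

Verdict: the first failing condition is dual_feasibility -> dual.

dual


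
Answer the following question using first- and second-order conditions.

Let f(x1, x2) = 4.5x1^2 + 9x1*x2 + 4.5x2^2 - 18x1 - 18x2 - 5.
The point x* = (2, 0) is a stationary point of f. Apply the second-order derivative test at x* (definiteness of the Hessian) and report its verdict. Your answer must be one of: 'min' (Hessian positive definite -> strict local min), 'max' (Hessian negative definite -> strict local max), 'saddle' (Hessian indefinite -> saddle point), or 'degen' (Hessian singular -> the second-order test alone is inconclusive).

Compute the Hessian H = grad^2 f:
  H = [[9, 9], [9, 9]]
Verify stationarity: grad f(x*) = H x* + g = (0, 0).
Eigenvalues of H: 0, 18.
H has a zero eigenvalue (singular; positive semidefinite but not definite), so H is neither positive definite, negative definite, nor indefinite. The second-order test alone is inconclusive -> degen.
(Indeed, f is constant along the null direction of H through x*, so x* is not a strict local extremum.)

degen


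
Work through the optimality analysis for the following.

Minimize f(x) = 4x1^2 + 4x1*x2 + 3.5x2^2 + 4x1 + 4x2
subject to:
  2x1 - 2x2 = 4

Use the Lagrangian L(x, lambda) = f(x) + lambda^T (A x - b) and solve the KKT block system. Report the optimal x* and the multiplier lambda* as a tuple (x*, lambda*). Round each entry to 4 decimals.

Form the Lagrangian:
  L(x, lambda) = (1/2) x^T Q x + c^T x + lambda^T (A x - b)
Stationarity (grad_x L = 0): Q x + c + A^T lambda = 0.
Primal feasibility: A x = b.

This gives the KKT block system:
  [ Q   A^T ] [ x     ]   [-c ]
  [ A    0  ] [ lambda ] = [ b ]

Solving the linear system:
  x*      = (0.6087, -1.3913)
  lambda* = (-1.6522)
  f(x*)   = 1.7391

x* = (0.6087, -1.3913), lambda* = (-1.6522)


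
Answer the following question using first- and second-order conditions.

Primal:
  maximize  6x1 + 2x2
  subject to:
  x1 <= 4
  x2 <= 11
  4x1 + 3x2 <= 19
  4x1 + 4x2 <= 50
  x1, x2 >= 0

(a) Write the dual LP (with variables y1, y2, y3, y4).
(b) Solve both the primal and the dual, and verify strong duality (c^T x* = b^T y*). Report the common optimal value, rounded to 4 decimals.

The standard primal-dual pair for 'max c^T x s.t. A x <= b, x >= 0' is:
  Dual:  min b^T y  s.t.  A^T y >= c,  y >= 0.

So the dual LP is:
  minimize  4y1 + 11y2 + 19y3 + 50y4
  subject to:
    y1 + 4y3 + 4y4 >= 6
    y2 + 3y3 + 4y4 >= 2
    y1, y2, y3, y4 >= 0

Solving the primal: x* = (4, 1).
  primal value c^T x* = 26.
Solving the dual: y* = (3.3333, 0, 0.6667, 0).
  dual value b^T y* = 26.
Strong duality: c^T x* = b^T y*. Confirmed.

26


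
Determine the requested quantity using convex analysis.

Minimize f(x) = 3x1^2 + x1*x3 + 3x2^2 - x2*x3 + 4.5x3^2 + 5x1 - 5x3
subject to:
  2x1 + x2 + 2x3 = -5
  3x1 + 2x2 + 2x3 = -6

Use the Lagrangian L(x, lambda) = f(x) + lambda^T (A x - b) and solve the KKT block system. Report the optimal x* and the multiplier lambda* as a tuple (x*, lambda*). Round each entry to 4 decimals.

Form the Lagrangian:
  L(x, lambda) = (1/2) x^T Q x + c^T x + lambda^T (A x - b)
Stationarity (grad_x L = 0): Q x + c + A^T lambda = 0.
Primal feasibility: A x = b.

This gives the KKT block system:
  [ Q   A^T ] [ x     ]   [-c ]
  [ A    0  ] [ lambda ] = [ b ]

Solving the linear system:
  x*      = (-1.4694, 0.4694, -1.2653)
  lambda* = (22.4082, -13.2449)
  f(x*)   = 15.7755

x* = (-1.4694, 0.4694, -1.2653), lambda* = (22.4082, -13.2449)


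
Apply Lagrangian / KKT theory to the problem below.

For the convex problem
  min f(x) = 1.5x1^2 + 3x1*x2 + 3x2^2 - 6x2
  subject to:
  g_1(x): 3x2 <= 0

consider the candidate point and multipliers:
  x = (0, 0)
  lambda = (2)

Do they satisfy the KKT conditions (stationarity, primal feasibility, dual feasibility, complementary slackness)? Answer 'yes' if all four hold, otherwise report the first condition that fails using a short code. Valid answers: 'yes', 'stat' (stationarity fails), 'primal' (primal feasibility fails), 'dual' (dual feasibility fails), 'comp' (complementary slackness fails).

Gradient of f: grad f(x) = Q x + c = (0, -6)
Constraint values g_i(x) = a_i^T x - b_i:
  g_1((0, 0)) = 0
Stationarity residual: grad f(x) + sum_i lambda_i a_i = (0, 0)
  -> stationarity OK
Primal feasibility (all g_i <= 0): OK
Dual feasibility (all lambda_i >= 0): OK
Complementary slackness (lambda_i * g_i(x) = 0 for all i): OK

Verdict: yes, KKT holds.

yes


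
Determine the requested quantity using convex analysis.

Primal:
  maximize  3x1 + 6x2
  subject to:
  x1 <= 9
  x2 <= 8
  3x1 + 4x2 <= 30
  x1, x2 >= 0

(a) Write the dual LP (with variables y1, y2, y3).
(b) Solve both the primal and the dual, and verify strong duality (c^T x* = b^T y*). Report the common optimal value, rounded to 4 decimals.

The standard primal-dual pair for 'max c^T x s.t. A x <= b, x >= 0' is:
  Dual:  min b^T y  s.t.  A^T y >= c,  y >= 0.

So the dual LP is:
  minimize  9y1 + 8y2 + 30y3
  subject to:
    y1 + 3y3 >= 3
    y2 + 4y3 >= 6
    y1, y2, y3 >= 0

Solving the primal: x* = (0, 7.5).
  primal value c^T x* = 45.
Solving the dual: y* = (0, 0, 1.5).
  dual value b^T y* = 45.
Strong duality: c^T x* = b^T y*. Confirmed.

45


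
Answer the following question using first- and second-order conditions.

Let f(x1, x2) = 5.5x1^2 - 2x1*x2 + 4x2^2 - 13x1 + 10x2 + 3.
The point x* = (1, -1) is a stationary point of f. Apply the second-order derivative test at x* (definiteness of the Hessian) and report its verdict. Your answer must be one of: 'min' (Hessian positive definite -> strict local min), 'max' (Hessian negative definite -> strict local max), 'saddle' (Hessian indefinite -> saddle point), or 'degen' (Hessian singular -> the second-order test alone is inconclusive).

Compute the Hessian H = grad^2 f:
  H = [[11, -2], [-2, 8]]
Verify stationarity: grad f(x*) = H x* + g = (0, 0).
Eigenvalues of H: 7, 12.
Both eigenvalues > 0, so H is positive definite -> x* is a strict local min.

min


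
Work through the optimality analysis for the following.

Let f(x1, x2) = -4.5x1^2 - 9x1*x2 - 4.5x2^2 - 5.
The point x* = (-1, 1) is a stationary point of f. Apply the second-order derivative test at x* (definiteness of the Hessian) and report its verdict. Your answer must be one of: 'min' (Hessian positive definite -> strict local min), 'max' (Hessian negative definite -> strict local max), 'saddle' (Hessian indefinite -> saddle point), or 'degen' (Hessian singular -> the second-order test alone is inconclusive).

Compute the Hessian H = grad^2 f:
  H = [[-9, -9], [-9, -9]]
Verify stationarity: grad f(x*) = H x* + g = (0, 0).
Eigenvalues of H: -18, 0.
H has a zero eigenvalue (singular; negative semidefinite but not definite), so H is neither positive definite, negative definite, nor indefinite. The second-order test alone is inconclusive -> degen.
(Indeed, f is constant along the null direction of H through x*, so x* is not a strict local extremum.)

degen


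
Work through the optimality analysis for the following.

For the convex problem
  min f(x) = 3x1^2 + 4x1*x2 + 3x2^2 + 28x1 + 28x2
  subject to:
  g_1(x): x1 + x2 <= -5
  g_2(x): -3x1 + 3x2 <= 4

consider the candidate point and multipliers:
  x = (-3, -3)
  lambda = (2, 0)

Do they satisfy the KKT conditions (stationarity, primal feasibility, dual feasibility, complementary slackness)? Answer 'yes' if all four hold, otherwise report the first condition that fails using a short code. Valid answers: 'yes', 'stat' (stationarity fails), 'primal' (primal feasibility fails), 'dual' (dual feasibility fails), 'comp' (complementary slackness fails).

Gradient of f: grad f(x) = Q x + c = (-2, -2)
Constraint values g_i(x) = a_i^T x - b_i:
  g_1((-3, -3)) = -1
  g_2((-3, -3)) = -4
Stationarity residual: grad f(x) + sum_i lambda_i a_i = (0, 0)
  -> stationarity OK
Primal feasibility (all g_i <= 0): OK
Dual feasibility (all lambda_i >= 0): OK
Complementary slackness (lambda_i * g_i(x) = 0 for all i): FAILS

Verdict: the first failing condition is complementary_slackness -> comp.

comp


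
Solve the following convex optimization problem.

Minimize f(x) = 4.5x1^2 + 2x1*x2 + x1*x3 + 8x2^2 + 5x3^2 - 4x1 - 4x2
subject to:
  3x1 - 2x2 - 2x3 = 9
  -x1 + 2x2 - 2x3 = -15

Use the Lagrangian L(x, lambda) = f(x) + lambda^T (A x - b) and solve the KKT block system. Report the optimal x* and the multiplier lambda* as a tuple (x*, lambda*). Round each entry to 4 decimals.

Form the Lagrangian:
  L(x, lambda) = (1/2) x^T Q x + c^T x + lambda^T (A x - b)
Stationarity (grad_x L = 0): Q x + c + A^T lambda = 0.
Primal feasibility: A x = b.

This gives the KKT block system:
  [ Q   A^T ] [ x     ]   [-c ]
  [ A    0  ] [ lambda ] = [ b ]

Solving the linear system:
  x*      = (3.2923, -2.7077, 3.1462)
  lambda* = (-1.4962, 18.8731)
  f(x*)   = 147.1115

x* = (3.2923, -2.7077, 3.1462), lambda* = (-1.4962, 18.8731)


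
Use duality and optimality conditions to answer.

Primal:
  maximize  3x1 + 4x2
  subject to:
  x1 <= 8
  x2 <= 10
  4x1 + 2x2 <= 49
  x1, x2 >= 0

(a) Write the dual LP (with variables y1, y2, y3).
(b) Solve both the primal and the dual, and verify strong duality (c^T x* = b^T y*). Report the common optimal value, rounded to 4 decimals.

The standard primal-dual pair for 'max c^T x s.t. A x <= b, x >= 0' is:
  Dual:  min b^T y  s.t.  A^T y >= c,  y >= 0.

So the dual LP is:
  minimize  8y1 + 10y2 + 49y3
  subject to:
    y1 + 4y3 >= 3
    y2 + 2y3 >= 4
    y1, y2, y3 >= 0

Solving the primal: x* = (7.25, 10).
  primal value c^T x* = 61.75.
Solving the dual: y* = (0, 2.5, 0.75).
  dual value b^T y* = 61.75.
Strong duality: c^T x* = b^T y*. Confirmed.

61.75


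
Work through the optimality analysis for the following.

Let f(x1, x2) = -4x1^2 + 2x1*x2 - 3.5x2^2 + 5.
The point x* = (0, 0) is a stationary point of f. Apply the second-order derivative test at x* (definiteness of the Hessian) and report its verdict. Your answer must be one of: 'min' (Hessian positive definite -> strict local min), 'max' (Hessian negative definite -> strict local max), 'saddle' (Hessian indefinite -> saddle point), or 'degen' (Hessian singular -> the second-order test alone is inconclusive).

Compute the Hessian H = grad^2 f:
  H = [[-8, 2], [2, -7]]
Verify stationarity: grad f(x*) = H x* + g = (0, 0).
Eigenvalues of H: -9.5616, -5.4384.
Both eigenvalues < 0, so H is negative definite -> x* is a strict local max.

max


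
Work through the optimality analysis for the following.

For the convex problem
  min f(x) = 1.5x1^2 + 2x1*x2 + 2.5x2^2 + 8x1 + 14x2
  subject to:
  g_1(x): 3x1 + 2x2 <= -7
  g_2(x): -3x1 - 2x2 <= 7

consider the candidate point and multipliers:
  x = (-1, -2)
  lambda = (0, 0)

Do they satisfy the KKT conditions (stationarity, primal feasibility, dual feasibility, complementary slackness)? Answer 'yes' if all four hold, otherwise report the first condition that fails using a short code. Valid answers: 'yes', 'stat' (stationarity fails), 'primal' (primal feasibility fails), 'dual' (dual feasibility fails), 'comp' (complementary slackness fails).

Gradient of f: grad f(x) = Q x + c = (1, 2)
Constraint values g_i(x) = a_i^T x - b_i:
  g_1((-1, -2)) = 0
  g_2((-1, -2)) = 0
Stationarity residual: grad f(x) + sum_i lambda_i a_i = (1, 2)
  -> stationarity FAILS
Primal feasibility (all g_i <= 0): OK
Dual feasibility (all lambda_i >= 0): OK
Complementary slackness (lambda_i * g_i(x) = 0 for all i): OK

Verdict: the first failing condition is stationarity -> stat.

stat


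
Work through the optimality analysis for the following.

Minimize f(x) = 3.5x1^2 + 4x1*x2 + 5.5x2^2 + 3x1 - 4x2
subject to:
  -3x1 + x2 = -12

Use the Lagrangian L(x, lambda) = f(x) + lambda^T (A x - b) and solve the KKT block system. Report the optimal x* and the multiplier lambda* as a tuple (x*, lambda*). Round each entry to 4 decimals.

Form the Lagrangian:
  L(x, lambda) = (1/2) x^T Q x + c^T x + lambda^T (A x - b)
Stationarity (grad_x L = 0): Q x + c + A^T lambda = 0.
Primal feasibility: A x = b.

This gives the KKT block system:
  [ Q   A^T ] [ x     ]   [-c ]
  [ A    0  ] [ lambda ] = [ b ]

Solving the linear system:
  x*      = (3.4846, -1.5462)
  lambda* = (7.0692)
  f(x*)   = 50.7346

x* = (3.4846, -1.5462), lambda* = (7.0692)


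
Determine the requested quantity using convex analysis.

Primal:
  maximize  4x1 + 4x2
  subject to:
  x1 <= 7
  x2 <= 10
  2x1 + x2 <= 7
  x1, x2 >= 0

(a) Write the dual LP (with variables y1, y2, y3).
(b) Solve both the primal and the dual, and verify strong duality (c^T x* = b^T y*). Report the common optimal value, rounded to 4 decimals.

The standard primal-dual pair for 'max c^T x s.t. A x <= b, x >= 0' is:
  Dual:  min b^T y  s.t.  A^T y >= c,  y >= 0.

So the dual LP is:
  minimize  7y1 + 10y2 + 7y3
  subject to:
    y1 + 2y3 >= 4
    y2 + y3 >= 4
    y1, y2, y3 >= 0

Solving the primal: x* = (0, 7).
  primal value c^T x* = 28.
Solving the dual: y* = (0, 0, 4).
  dual value b^T y* = 28.
Strong duality: c^T x* = b^T y*. Confirmed.

28


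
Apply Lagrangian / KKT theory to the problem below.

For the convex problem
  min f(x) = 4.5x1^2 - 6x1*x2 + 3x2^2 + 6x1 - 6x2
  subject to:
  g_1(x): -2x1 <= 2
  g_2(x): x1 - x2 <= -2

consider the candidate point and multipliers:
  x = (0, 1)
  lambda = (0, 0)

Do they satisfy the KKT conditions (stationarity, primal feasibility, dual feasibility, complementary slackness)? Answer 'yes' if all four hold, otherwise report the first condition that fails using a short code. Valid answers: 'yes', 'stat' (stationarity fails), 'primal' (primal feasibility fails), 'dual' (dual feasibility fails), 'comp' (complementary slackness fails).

Gradient of f: grad f(x) = Q x + c = (0, 0)
Constraint values g_i(x) = a_i^T x - b_i:
  g_1((0, 1)) = -2
  g_2((0, 1)) = 1
Stationarity residual: grad f(x) + sum_i lambda_i a_i = (0, 0)
  -> stationarity OK
Primal feasibility (all g_i <= 0): FAILS
Dual feasibility (all lambda_i >= 0): OK
Complementary slackness (lambda_i * g_i(x) = 0 for all i): OK

Verdict: the first failing condition is primal_feasibility -> primal.

primal


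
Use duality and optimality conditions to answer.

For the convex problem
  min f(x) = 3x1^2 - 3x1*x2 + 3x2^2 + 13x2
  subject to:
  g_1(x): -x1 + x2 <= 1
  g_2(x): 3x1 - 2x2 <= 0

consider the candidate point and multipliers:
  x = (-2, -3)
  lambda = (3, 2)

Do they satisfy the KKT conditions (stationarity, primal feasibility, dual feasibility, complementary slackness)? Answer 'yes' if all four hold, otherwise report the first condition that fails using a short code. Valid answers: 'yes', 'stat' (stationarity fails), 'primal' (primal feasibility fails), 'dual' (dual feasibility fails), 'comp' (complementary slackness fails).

Gradient of f: grad f(x) = Q x + c = (-3, 1)
Constraint values g_i(x) = a_i^T x - b_i:
  g_1((-2, -3)) = -2
  g_2((-2, -3)) = 0
Stationarity residual: grad f(x) + sum_i lambda_i a_i = (0, 0)
  -> stationarity OK
Primal feasibility (all g_i <= 0): OK
Dual feasibility (all lambda_i >= 0): OK
Complementary slackness (lambda_i * g_i(x) = 0 for all i): FAILS

Verdict: the first failing condition is complementary_slackness -> comp.

comp


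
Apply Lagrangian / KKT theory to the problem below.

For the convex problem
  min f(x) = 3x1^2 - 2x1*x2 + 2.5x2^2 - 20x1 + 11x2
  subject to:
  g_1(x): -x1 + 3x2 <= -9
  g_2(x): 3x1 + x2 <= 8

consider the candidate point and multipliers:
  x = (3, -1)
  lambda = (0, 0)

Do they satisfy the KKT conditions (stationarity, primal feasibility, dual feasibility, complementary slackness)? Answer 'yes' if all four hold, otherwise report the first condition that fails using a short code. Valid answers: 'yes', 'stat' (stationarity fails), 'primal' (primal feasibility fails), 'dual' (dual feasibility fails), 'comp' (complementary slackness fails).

Gradient of f: grad f(x) = Q x + c = (0, 0)
Constraint values g_i(x) = a_i^T x - b_i:
  g_1((3, -1)) = 3
  g_2((3, -1)) = 0
Stationarity residual: grad f(x) + sum_i lambda_i a_i = (0, 0)
  -> stationarity OK
Primal feasibility (all g_i <= 0): FAILS
Dual feasibility (all lambda_i >= 0): OK
Complementary slackness (lambda_i * g_i(x) = 0 for all i): OK

Verdict: the first failing condition is primal_feasibility -> primal.

primal


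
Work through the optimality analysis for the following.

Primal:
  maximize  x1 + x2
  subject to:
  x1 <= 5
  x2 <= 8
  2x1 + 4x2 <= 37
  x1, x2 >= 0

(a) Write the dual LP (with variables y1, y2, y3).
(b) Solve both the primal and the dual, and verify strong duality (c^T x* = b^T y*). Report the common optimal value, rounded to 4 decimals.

The standard primal-dual pair for 'max c^T x s.t. A x <= b, x >= 0' is:
  Dual:  min b^T y  s.t.  A^T y >= c,  y >= 0.

So the dual LP is:
  minimize  5y1 + 8y2 + 37y3
  subject to:
    y1 + 2y3 >= 1
    y2 + 4y3 >= 1
    y1, y2, y3 >= 0

Solving the primal: x* = (5, 6.75).
  primal value c^T x* = 11.75.
Solving the dual: y* = (0.5, 0, 0.25).
  dual value b^T y* = 11.75.
Strong duality: c^T x* = b^T y*. Confirmed.

11.75


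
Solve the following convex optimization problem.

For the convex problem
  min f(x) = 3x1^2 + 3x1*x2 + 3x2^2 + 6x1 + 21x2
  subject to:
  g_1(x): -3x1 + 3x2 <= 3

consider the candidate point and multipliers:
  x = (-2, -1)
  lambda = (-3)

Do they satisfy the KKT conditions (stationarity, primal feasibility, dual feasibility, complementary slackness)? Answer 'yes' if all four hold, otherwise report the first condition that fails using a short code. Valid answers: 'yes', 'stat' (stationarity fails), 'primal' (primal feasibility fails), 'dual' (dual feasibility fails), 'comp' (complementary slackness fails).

Gradient of f: grad f(x) = Q x + c = (-9, 9)
Constraint values g_i(x) = a_i^T x - b_i:
  g_1((-2, -1)) = 0
Stationarity residual: grad f(x) + sum_i lambda_i a_i = (0, 0)
  -> stationarity OK
Primal feasibility (all g_i <= 0): OK
Dual feasibility (all lambda_i >= 0): FAILS
Complementary slackness (lambda_i * g_i(x) = 0 for all i): OK

Verdict: the first failing condition is dual_feasibility -> dual.

dual


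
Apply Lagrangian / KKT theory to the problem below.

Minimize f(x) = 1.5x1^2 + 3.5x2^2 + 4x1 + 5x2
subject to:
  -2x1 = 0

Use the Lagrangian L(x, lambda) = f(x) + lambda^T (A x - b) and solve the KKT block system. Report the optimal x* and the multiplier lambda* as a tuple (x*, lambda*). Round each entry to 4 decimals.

Form the Lagrangian:
  L(x, lambda) = (1/2) x^T Q x + c^T x + lambda^T (A x - b)
Stationarity (grad_x L = 0): Q x + c + A^T lambda = 0.
Primal feasibility: A x = b.

This gives the KKT block system:
  [ Q   A^T ] [ x     ]   [-c ]
  [ A    0  ] [ lambda ] = [ b ]

Solving the linear system:
  x*      = (0, -0.7143)
  lambda* = (2)
  f(x*)   = -1.7857

x* = (0, -0.7143), lambda* = (2)


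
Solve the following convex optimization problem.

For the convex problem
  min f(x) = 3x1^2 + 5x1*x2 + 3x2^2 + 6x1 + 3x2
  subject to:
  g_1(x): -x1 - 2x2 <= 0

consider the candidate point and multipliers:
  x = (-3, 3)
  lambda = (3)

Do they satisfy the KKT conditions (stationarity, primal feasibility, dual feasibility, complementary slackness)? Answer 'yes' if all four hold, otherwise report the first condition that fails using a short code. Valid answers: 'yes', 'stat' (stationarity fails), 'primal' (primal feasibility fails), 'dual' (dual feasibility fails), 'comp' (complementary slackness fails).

Gradient of f: grad f(x) = Q x + c = (3, 6)
Constraint values g_i(x) = a_i^T x - b_i:
  g_1((-3, 3)) = -3
Stationarity residual: grad f(x) + sum_i lambda_i a_i = (0, 0)
  -> stationarity OK
Primal feasibility (all g_i <= 0): OK
Dual feasibility (all lambda_i >= 0): OK
Complementary slackness (lambda_i * g_i(x) = 0 for all i): FAILS

Verdict: the first failing condition is complementary_slackness -> comp.

comp


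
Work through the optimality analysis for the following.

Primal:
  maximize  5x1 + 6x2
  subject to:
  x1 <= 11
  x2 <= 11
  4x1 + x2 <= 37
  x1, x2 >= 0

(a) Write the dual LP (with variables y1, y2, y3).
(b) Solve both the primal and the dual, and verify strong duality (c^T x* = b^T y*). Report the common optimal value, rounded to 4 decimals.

The standard primal-dual pair for 'max c^T x s.t. A x <= b, x >= 0' is:
  Dual:  min b^T y  s.t.  A^T y >= c,  y >= 0.

So the dual LP is:
  minimize  11y1 + 11y2 + 37y3
  subject to:
    y1 + 4y3 >= 5
    y2 + y3 >= 6
    y1, y2, y3 >= 0

Solving the primal: x* = (6.5, 11).
  primal value c^T x* = 98.5.
Solving the dual: y* = (0, 4.75, 1.25).
  dual value b^T y* = 98.5.
Strong duality: c^T x* = b^T y*. Confirmed.

98.5


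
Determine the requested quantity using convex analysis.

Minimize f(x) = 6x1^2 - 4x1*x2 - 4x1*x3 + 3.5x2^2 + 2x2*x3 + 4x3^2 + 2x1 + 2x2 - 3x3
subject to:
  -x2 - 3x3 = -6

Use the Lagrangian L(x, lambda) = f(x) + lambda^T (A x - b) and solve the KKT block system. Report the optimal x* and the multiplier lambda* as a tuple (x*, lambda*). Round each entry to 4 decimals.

Form the Lagrangian:
  L(x, lambda) = (1/2) x^T Q x + c^T x + lambda^T (A x - b)
Stationarity (grad_x L = 0): Q x + c + A^T lambda = 0.
Primal feasibility: A x = b.

This gives the KKT block system:
  [ Q   A^T ] [ x     ]   [-c ]
  [ A    0  ] [ lambda ] = [ b ]

Solving the linear system:
  x*      = (0.4876, -0.0559, 2.0186)
  lambda* = (3.6957)
  f(x*)   = 8.4907

x* = (0.4876, -0.0559, 2.0186), lambda* = (3.6957)


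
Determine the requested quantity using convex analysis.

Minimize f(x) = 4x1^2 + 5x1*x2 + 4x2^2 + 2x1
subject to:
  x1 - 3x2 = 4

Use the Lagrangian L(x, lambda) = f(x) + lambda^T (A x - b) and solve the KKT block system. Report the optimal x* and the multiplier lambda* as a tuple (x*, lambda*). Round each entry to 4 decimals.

Form the Lagrangian:
  L(x, lambda) = (1/2) x^T Q x + c^T x + lambda^T (A x - b)
Stationarity (grad_x L = 0): Q x + c + A^T lambda = 0.
Primal feasibility: A x = b.

This gives the KKT block system:
  [ Q   A^T ] [ x     ]   [-c ]
  [ A    0  ] [ lambda ] = [ b ]

Solving the linear system:
  x*      = (0.6727, -1.1091)
  lambda* = (-1.8364)
  f(x*)   = 4.3455

x* = (0.6727, -1.1091), lambda* = (-1.8364)


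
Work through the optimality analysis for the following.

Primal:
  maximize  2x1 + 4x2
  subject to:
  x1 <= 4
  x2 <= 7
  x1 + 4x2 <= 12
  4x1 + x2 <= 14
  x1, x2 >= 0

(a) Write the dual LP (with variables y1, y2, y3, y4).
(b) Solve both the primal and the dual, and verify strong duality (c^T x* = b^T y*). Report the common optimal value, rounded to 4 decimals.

The standard primal-dual pair for 'max c^T x s.t. A x <= b, x >= 0' is:
  Dual:  min b^T y  s.t.  A^T y >= c,  y >= 0.

So the dual LP is:
  minimize  4y1 + 7y2 + 12y3 + 14y4
  subject to:
    y1 + y3 + 4y4 >= 2
    y2 + 4y3 + y4 >= 4
    y1, y2, y3, y4 >= 0

Solving the primal: x* = (2.9333, 2.2667).
  primal value c^T x* = 14.9333.
Solving the dual: y* = (0, 0, 0.9333, 0.2667).
  dual value b^T y* = 14.9333.
Strong duality: c^T x* = b^T y*. Confirmed.

14.9333


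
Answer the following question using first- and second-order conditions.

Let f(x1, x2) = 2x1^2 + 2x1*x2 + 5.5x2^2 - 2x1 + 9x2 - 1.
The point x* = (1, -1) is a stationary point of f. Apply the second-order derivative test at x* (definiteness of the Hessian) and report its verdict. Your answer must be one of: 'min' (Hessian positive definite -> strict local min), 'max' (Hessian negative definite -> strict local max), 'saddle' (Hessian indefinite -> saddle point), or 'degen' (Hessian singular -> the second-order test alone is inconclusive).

Compute the Hessian H = grad^2 f:
  H = [[4, 2], [2, 11]]
Verify stationarity: grad f(x*) = H x* + g = (0, 0).
Eigenvalues of H: 3.4689, 11.5311.
Both eigenvalues > 0, so H is positive definite -> x* is a strict local min.

min


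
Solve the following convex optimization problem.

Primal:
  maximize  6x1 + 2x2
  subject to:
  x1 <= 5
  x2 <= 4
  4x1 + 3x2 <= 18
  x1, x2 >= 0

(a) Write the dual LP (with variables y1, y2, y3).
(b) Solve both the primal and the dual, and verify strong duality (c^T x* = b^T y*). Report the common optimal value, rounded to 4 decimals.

The standard primal-dual pair for 'max c^T x s.t. A x <= b, x >= 0' is:
  Dual:  min b^T y  s.t.  A^T y >= c,  y >= 0.

So the dual LP is:
  minimize  5y1 + 4y2 + 18y3
  subject to:
    y1 + 4y3 >= 6
    y2 + 3y3 >= 2
    y1, y2, y3 >= 0

Solving the primal: x* = (4.5, 0).
  primal value c^T x* = 27.
Solving the dual: y* = (0, 0, 1.5).
  dual value b^T y* = 27.
Strong duality: c^T x* = b^T y*. Confirmed.

27


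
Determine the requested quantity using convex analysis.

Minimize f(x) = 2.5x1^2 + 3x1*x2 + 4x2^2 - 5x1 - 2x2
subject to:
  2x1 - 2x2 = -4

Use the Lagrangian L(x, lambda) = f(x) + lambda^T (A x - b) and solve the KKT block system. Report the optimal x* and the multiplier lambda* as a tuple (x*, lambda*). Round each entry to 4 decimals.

Form the Lagrangian:
  L(x, lambda) = (1/2) x^T Q x + c^T x + lambda^T (A x - b)
Stationarity (grad_x L = 0): Q x + c + A^T lambda = 0.
Primal feasibility: A x = b.

This gives the KKT block system:
  [ Q   A^T ] [ x     ]   [-c ]
  [ A    0  ] [ lambda ] = [ b ]

Solving the linear system:
  x*      = (-0.7895, 1.2105)
  lambda* = (2.6579)
  f(x*)   = 6.0789

x* = (-0.7895, 1.2105), lambda* = (2.6579)


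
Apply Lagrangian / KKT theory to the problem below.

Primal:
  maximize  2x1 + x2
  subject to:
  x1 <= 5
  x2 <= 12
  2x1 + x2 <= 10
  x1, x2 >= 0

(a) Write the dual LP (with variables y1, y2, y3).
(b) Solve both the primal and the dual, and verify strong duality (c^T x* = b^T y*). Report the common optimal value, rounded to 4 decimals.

The standard primal-dual pair for 'max c^T x s.t. A x <= b, x >= 0' is:
  Dual:  min b^T y  s.t.  A^T y >= c,  y >= 0.

So the dual LP is:
  minimize  5y1 + 12y2 + 10y3
  subject to:
    y1 + 2y3 >= 2
    y2 + y3 >= 1
    y1, y2, y3 >= 0

Solving the primal: x* = (5, 0).
  primal value c^T x* = 10.
Solving the dual: y* = (0, 0, 1).
  dual value b^T y* = 10.
Strong duality: c^T x* = b^T y*. Confirmed.

10


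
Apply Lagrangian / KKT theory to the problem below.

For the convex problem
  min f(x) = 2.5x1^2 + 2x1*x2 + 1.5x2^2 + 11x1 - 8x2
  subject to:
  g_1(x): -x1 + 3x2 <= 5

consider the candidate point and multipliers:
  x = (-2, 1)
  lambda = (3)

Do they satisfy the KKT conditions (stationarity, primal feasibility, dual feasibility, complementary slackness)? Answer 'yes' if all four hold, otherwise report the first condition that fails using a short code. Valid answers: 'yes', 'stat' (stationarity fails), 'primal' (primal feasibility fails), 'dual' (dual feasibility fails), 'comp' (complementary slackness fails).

Gradient of f: grad f(x) = Q x + c = (3, -9)
Constraint values g_i(x) = a_i^T x - b_i:
  g_1((-2, 1)) = 0
Stationarity residual: grad f(x) + sum_i lambda_i a_i = (0, 0)
  -> stationarity OK
Primal feasibility (all g_i <= 0): OK
Dual feasibility (all lambda_i >= 0): OK
Complementary slackness (lambda_i * g_i(x) = 0 for all i): OK

Verdict: yes, KKT holds.

yes


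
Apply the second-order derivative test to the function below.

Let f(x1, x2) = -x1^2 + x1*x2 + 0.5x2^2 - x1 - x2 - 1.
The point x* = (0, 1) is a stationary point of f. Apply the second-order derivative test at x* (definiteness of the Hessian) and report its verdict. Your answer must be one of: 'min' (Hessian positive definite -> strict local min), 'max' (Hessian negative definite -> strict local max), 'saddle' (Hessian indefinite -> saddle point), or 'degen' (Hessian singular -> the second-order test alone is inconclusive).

Compute the Hessian H = grad^2 f:
  H = [[-2, 1], [1, 1]]
Verify stationarity: grad f(x*) = H x* + g = (0, 0).
Eigenvalues of H: -2.3028, 1.3028.
Eigenvalues have mixed signs, so H is indefinite -> x* is a saddle point.

saddle


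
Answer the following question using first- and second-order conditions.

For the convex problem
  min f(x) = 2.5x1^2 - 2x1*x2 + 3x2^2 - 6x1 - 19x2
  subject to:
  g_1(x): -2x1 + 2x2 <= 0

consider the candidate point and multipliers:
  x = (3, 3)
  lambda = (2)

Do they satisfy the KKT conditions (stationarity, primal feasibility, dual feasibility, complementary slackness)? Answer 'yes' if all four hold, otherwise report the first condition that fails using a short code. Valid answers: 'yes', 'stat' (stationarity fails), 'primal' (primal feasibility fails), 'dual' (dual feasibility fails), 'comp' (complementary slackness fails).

Gradient of f: grad f(x) = Q x + c = (3, -7)
Constraint values g_i(x) = a_i^T x - b_i:
  g_1((3, 3)) = 0
Stationarity residual: grad f(x) + sum_i lambda_i a_i = (-1, -3)
  -> stationarity FAILS
Primal feasibility (all g_i <= 0): OK
Dual feasibility (all lambda_i >= 0): OK
Complementary slackness (lambda_i * g_i(x) = 0 for all i): OK

Verdict: the first failing condition is stationarity -> stat.

stat


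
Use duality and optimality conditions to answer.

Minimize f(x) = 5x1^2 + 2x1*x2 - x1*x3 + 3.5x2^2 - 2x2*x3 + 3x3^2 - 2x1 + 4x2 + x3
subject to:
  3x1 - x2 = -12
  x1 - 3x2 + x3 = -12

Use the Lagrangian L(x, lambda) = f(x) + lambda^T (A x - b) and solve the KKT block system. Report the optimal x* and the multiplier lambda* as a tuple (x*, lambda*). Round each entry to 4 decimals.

Form the Lagrangian:
  L(x, lambda) = (1/2) x^T Q x + c^T x + lambda^T (A x - b)
Stationarity (grad_x L = 0): Q x + c + A^T lambda = 0.
Primal feasibility: A x = b.

This gives the KKT block system:
  [ Q   A^T ] [ x     ]   [-c ]
  [ A    0  ] [ lambda ] = [ b ]

Solving the linear system:
  x*      = (-3.042, 2.8739, -0.3361)
  lambda* = (7.5378, 3.7227)
  f(x*)   = 76.1849

x* = (-3.042, 2.8739, -0.3361), lambda* = (7.5378, 3.7227)


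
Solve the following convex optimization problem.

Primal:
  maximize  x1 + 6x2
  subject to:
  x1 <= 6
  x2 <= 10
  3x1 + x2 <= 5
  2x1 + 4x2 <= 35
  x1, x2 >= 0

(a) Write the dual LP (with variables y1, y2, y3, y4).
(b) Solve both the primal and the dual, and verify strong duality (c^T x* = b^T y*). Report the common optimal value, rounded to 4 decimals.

The standard primal-dual pair for 'max c^T x s.t. A x <= b, x >= 0' is:
  Dual:  min b^T y  s.t.  A^T y >= c,  y >= 0.

So the dual LP is:
  minimize  6y1 + 10y2 + 5y3 + 35y4
  subject to:
    y1 + 3y3 + 2y4 >= 1
    y2 + y3 + 4y4 >= 6
    y1, y2, y3, y4 >= 0

Solving the primal: x* = (0, 5).
  primal value c^T x* = 30.
Solving the dual: y* = (0, 0, 6, 0).
  dual value b^T y* = 30.
Strong duality: c^T x* = b^T y*. Confirmed.

30


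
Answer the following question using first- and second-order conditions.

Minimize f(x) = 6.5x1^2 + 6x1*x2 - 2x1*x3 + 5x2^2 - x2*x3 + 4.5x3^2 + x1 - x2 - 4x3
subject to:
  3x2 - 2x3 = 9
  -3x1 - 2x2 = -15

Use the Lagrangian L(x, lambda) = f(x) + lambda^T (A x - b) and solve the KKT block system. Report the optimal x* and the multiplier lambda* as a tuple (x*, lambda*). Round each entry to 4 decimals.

Form the Lagrangian:
  L(x, lambda) = (1/2) x^T Q x + c^T x + lambda^T (A x - b)
Stationarity (grad_x L = 0): Q x + c + A^T lambda = 0.
Primal feasibility: A x = b.

This gives the KKT block system:
  [ Q   A^T ] [ x     ]   [-c ]
  [ A    0  ] [ lambda ] = [ b ]

Solving the linear system:
  x*      = (2.7435, 3.3847, 0.577)
  lambda* = (-3.8392, 18.6067)
  f(x*)   = 155.3522

x* = (2.7435, 3.3847, 0.577), lambda* = (-3.8392, 18.6067)


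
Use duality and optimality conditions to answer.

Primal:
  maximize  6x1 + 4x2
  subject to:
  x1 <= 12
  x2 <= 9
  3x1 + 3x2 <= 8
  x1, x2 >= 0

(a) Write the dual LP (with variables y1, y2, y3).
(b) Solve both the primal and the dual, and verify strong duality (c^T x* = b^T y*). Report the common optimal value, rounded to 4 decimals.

The standard primal-dual pair for 'max c^T x s.t. A x <= b, x >= 0' is:
  Dual:  min b^T y  s.t.  A^T y >= c,  y >= 0.

So the dual LP is:
  minimize  12y1 + 9y2 + 8y3
  subject to:
    y1 + 3y3 >= 6
    y2 + 3y3 >= 4
    y1, y2, y3 >= 0

Solving the primal: x* = (2.6667, 0).
  primal value c^T x* = 16.
Solving the dual: y* = (0, 0, 2).
  dual value b^T y* = 16.
Strong duality: c^T x* = b^T y*. Confirmed.

16


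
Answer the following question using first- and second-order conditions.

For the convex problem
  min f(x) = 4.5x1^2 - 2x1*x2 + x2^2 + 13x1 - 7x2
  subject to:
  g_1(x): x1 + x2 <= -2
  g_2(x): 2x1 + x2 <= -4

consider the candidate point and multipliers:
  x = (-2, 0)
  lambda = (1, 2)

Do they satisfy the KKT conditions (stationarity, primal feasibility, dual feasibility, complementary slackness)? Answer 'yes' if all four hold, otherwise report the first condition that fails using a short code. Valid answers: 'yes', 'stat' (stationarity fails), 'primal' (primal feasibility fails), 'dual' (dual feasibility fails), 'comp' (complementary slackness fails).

Gradient of f: grad f(x) = Q x + c = (-5, -3)
Constraint values g_i(x) = a_i^T x - b_i:
  g_1((-2, 0)) = 0
  g_2((-2, 0)) = 0
Stationarity residual: grad f(x) + sum_i lambda_i a_i = (0, 0)
  -> stationarity OK
Primal feasibility (all g_i <= 0): OK
Dual feasibility (all lambda_i >= 0): OK
Complementary slackness (lambda_i * g_i(x) = 0 for all i): OK

Verdict: yes, KKT holds.

yes


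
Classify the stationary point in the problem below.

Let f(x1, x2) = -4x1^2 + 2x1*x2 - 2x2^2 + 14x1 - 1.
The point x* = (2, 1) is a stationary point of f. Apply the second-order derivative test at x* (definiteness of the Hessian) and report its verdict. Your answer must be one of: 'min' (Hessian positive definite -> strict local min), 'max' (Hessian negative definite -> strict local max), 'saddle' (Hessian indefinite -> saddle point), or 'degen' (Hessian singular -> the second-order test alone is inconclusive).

Compute the Hessian H = grad^2 f:
  H = [[-8, 2], [2, -4]]
Verify stationarity: grad f(x*) = H x* + g = (0, 0).
Eigenvalues of H: -8.8284, -3.1716.
Both eigenvalues < 0, so H is negative definite -> x* is a strict local max.

max


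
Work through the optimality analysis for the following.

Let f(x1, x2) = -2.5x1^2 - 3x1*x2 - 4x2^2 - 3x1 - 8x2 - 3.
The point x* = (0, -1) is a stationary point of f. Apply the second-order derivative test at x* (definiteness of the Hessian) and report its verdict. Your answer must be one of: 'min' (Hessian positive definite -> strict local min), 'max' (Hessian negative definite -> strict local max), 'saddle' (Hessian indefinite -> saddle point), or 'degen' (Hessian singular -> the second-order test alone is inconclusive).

Compute the Hessian H = grad^2 f:
  H = [[-5, -3], [-3, -8]]
Verify stationarity: grad f(x*) = H x* + g = (0, 0).
Eigenvalues of H: -9.8541, -3.1459.
Both eigenvalues < 0, so H is negative definite -> x* is a strict local max.

max


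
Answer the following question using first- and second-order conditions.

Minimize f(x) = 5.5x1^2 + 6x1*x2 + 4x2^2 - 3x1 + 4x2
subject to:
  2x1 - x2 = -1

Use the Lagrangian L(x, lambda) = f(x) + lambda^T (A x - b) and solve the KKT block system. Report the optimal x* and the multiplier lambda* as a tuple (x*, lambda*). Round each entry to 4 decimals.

Form the Lagrangian:
  L(x, lambda) = (1/2) x^T Q x + c^T x + lambda^T (A x - b)
Stationarity (grad_x L = 0): Q x + c + A^T lambda = 0.
Primal feasibility: A x = b.

This gives the KKT block system:
  [ Q   A^T ] [ x     ]   [-c ]
  [ A    0  ] [ lambda ] = [ b ]

Solving the linear system:
  x*      = (-0.403, 0.194)
  lambda* = (3.1343)
  f(x*)   = 2.5597

x* = (-0.403, 0.194), lambda* = (3.1343)
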